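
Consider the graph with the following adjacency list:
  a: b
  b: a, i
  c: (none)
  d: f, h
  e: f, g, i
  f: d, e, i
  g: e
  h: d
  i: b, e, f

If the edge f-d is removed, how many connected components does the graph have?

3

Before removal there are 2 components.
f-d is a bridge — removing it separates f's side from d's side.
After removal: 3 components.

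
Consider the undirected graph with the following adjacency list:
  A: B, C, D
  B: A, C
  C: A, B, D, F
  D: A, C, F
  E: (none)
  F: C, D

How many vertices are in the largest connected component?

5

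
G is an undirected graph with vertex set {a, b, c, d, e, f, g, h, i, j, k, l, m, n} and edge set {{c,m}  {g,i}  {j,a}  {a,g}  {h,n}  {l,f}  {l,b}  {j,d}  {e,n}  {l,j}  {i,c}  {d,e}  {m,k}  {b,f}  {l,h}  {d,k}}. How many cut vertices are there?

Removing l increases the component count from 1 to 2, so l is a cut vertex.
By contrast removing d leaves 1 component; it is not a cut vertex. No other vertex is a cut vertex either.

1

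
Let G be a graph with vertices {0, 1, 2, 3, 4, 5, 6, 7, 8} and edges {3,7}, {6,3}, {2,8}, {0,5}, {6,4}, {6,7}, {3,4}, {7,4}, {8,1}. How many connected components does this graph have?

Starting from 0 we can reach 0, 5. That is one component of size 2.
Starting from 1 we can reach 1, 2, 8. That is one component of size 3.
Starting from 3 we can reach 3, 4, 6, 7. That is one component of size 4.
Total: 3 components.

3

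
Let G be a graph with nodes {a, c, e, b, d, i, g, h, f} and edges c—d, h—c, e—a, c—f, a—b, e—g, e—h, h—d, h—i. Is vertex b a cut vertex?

No

Deleting b leaves 1 component (was 1), so b is not a cut vertex.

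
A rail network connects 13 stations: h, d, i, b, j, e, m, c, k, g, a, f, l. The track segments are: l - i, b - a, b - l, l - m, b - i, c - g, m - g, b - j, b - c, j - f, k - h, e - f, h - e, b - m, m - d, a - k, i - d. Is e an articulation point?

No

Deleting e leaves 1 component (was 1) (its neighbors f, h remain connected to each other), so e is not a cut vertex.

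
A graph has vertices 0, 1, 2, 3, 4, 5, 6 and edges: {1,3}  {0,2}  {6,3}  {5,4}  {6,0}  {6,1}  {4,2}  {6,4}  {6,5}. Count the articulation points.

1

Removing 6 increases the component count from 1 to 2, so 6 is a cut vertex.
By contrast removing 3 leaves 1 component; it is not a cut vertex. No other vertex is a cut vertex either.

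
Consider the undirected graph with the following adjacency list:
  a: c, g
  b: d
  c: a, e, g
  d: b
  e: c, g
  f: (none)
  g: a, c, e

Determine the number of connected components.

3

f is isolated — a component by itself.
Starting from b we can reach b, d. That is one component of size 2.
Starting from a we can reach a, c, e, g. That is one component of size 4.
Total: 3 components.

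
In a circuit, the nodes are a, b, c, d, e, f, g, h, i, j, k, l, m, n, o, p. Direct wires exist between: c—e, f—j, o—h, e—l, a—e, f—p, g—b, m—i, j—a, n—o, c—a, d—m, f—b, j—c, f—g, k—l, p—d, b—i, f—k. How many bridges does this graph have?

The edges on the cycle f-p-d-m-i-b-f are not bridges since each lies on that cycle.
But removing n—o disconnects n from o; removing o—h disconnects o from h — these are bridges.
That makes 2 bridges.

2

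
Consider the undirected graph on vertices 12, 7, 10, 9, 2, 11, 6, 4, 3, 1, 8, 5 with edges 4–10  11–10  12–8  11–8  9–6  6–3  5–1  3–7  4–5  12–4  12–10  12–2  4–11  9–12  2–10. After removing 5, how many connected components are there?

With 5 gone, the remaining components are: {1}; {2, 3, 4, 6, 7, 8, 9, 10, 11, 12}.
That is 2 components.

2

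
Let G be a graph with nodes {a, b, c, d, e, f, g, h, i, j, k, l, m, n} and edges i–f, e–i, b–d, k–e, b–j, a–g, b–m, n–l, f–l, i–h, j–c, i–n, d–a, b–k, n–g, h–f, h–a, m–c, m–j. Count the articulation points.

Removing b increases the component count from 1 to 2, so b is a cut vertex.
By contrast removing j leaves 1 component; it is not a cut vertex. No other vertex is a cut vertex either.

1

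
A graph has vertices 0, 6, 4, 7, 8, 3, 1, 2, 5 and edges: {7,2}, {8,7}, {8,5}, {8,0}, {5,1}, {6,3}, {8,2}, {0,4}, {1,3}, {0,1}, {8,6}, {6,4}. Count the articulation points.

1

Removing 8 increases the component count from 1 to 2, so 8 is a cut vertex.
By contrast removing 1 leaves 1 component; it is not a cut vertex. No other vertex is a cut vertex either.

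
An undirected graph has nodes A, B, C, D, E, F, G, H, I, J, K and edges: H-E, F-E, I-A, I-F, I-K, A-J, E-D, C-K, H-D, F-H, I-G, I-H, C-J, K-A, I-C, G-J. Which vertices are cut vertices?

Removing I increases the component count from 2 to 3, so I is a cut vertex.
By contrast removing H leaves 2 components; it is not a cut vertex. No other vertex is a cut vertex either.

I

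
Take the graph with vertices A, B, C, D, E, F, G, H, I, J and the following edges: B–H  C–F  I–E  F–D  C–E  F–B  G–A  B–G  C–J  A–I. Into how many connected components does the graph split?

1

Starting from A we can reach A, B, C, D, E, F, G, H, I, J. That is one component of size 10.
Total: 1 component.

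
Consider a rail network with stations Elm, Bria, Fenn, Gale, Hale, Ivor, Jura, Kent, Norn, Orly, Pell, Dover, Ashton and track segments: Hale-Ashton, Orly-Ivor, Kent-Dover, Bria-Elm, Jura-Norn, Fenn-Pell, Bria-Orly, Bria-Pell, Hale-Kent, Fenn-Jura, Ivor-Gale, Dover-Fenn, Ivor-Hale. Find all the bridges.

Ashton-Hale, Bria-Elm, Fenn-Jura, Gale-Ivor, Jura-Norn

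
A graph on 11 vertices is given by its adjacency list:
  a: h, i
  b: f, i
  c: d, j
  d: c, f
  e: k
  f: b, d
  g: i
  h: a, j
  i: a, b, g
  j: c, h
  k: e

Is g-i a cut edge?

Yes

Removing g-i leaves no path between g and i: the component count goes from 2 to 3. So it is a bridge.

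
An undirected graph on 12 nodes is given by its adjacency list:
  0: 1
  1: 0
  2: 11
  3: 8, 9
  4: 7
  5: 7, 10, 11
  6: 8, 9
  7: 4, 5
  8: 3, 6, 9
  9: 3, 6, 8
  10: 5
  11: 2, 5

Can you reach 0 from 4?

No

The component containing 4 is {2, 4, 5, 7, 10, 11}, and 0 is not in it.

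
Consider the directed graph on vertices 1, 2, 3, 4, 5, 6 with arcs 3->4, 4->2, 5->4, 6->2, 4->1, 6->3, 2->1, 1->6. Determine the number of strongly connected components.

{1, 2, 3, 4, 6} are all mutually reachable — one SCC of size 5.
{5} is an SCC by itself.
That gives 2 strongly connected components.

2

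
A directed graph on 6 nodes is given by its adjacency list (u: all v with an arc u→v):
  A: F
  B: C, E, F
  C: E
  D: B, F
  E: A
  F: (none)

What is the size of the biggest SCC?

{B} is an SCC by itself.
{F} is an SCC by itself.
{A} is an SCC by itself.
{D} is an SCC by itself.
{E} is an SCC by itself.
(and 1 more singleton SCC)
The largest has 1 vertex.

1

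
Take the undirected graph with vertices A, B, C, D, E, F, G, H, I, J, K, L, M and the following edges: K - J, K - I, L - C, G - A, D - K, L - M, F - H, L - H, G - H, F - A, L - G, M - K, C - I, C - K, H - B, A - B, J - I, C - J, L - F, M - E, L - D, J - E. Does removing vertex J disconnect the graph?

No

Deleting J leaves 1 component (was 1) (its neighbors C, E, I, K remain connected to each other), so J is not a cut vertex.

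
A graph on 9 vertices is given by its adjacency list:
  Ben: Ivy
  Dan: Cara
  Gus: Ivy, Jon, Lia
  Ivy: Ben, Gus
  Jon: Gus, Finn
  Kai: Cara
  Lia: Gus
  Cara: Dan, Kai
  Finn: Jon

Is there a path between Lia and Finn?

From Lia we can reach Ben, Gus, Ivy, Jon, Lia, Finn, which includes Finn.

Yes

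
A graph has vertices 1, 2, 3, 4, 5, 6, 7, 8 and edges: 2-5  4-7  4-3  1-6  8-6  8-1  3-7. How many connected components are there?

Starting from 2 we can reach 2, 5. That is one component of size 2.
Starting from 3 we can reach 3, 4, 7. That is one component of size 3.
Starting from 1 we can reach 1, 6, 8. That is one component of size 3.
Total: 3 components.

3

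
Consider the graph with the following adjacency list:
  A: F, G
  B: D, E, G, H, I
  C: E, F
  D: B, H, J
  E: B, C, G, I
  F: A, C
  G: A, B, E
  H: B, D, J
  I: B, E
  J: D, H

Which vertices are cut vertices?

B

Removing B increases the component count from 1 to 2, so B is a cut vertex.
By contrast removing J leaves 1 component; it is not a cut vertex. No other vertex is a cut vertex either.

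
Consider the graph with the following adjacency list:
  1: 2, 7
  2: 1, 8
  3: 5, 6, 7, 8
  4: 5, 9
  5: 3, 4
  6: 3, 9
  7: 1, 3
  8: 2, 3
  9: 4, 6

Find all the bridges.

The edges on the cycle 3-7-1-2-8-3 are not bridges since each lies on that cycle.
Every edge lies on some cycle, so there are no bridges.

none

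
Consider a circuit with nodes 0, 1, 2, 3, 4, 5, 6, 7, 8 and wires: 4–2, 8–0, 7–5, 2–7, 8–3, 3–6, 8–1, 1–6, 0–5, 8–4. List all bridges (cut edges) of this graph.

none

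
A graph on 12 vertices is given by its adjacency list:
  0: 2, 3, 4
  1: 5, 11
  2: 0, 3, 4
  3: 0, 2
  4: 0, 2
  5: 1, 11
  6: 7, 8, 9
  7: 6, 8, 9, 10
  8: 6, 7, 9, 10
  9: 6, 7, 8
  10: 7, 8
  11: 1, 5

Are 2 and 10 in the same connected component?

No

The component containing 2 is {0, 2, 3, 4}, and 10 is not in it.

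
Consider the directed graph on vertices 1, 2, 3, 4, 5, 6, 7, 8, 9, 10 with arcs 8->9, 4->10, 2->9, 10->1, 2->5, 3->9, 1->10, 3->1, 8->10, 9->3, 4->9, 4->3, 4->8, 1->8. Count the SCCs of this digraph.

6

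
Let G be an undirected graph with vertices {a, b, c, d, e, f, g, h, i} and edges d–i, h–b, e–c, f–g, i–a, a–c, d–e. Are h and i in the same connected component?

The component containing h is {b, h}, and i is not in it.

No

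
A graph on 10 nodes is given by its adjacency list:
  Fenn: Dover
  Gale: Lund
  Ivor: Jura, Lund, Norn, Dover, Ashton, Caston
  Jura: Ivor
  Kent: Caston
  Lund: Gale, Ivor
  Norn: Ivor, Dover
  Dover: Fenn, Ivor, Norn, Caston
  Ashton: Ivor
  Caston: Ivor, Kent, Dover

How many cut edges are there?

6

The edges on the cycle Norn-Dover-Caston-Ivor-Norn are not bridges since each lies on that cycle.
But removing Dover-Fenn disconnects Dover from Fenn; removing Ivor-Lund disconnects Ivor from Lund; removing Ivor-Jura disconnects Ivor from Jura; removing Caston-Kent disconnects Caston from Kent — these are bridges.
In total 6 edges are bridges.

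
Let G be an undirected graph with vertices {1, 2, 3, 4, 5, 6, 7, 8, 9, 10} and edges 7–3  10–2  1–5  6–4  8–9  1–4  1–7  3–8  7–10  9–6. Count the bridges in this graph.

The edges on the cycle 1-7-3-8-9-6-4-1 are not bridges since each lies on that cycle.
But removing 1–5 disconnects 1 from 5; removing 10–7 disconnects 10 from 7; removing 10–2 disconnects 10 from 2 — these are bridges.
That makes 3 bridges.

3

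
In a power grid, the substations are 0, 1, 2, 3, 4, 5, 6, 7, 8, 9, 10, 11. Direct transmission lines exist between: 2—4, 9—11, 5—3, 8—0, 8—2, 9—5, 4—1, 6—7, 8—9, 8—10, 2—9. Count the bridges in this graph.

8

The edges on the cycle 8-2-9-8 are not bridges since each lies on that cycle.
But removing 8—0 disconnects 8 from 0; removing 9—11 disconnects 9 from 11; removing 8—10 disconnects 8 from 10; removing 3—5 disconnects 3 from 5 — these are bridges.
In total 8 edges are bridges.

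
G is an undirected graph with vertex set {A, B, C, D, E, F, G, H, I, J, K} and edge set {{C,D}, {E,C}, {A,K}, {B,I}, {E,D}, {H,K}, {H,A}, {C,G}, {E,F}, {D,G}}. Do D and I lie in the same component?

No

The component containing D is {C, D, E, F, G}, and I is not in it.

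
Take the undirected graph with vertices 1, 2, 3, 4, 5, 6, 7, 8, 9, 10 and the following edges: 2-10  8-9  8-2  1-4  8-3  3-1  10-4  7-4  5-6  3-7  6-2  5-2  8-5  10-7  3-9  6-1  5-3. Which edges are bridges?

none

The edges on the cycle 8-5-6-2-10-7-3-8 are not bridges since each lies on that cycle.
Every edge lies on some cycle, so there are no bridges.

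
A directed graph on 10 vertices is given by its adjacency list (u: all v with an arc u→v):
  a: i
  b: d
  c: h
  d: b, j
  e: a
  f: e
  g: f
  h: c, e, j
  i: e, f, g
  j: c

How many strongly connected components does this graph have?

3

{a, e, f, g, i} are all mutually reachable — one SCC of size 5.
{c, h, j} are all mutually reachable — one SCC of size 3.
{b, d} are all mutually reachable — one SCC of size 2.
That gives 3 strongly connected components.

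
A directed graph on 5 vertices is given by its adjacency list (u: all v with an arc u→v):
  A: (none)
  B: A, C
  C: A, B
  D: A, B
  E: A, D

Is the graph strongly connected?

No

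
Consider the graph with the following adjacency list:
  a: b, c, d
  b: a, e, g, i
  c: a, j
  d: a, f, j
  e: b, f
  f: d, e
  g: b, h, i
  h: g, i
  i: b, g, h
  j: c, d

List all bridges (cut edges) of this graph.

none

The edges on the cycle b-e-f-d-j-c-a-b are not bridges since each lies on that cycle.
Every edge lies on some cycle, so there are no bridges.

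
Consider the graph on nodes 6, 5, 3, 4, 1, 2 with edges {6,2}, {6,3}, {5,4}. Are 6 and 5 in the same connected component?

No

The component containing 6 is {2, 3, 6}, and 5 is not in it.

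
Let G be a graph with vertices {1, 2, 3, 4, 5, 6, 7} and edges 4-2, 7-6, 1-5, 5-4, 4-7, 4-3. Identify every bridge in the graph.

1-5, 2-4, 3-4, 4-5, 4-7, 6-7

removing 4-3 disconnects 4 from 3; removing 5-1 disconnects 5 from 1; removing 4-2 disconnects 4 from 2; removing 4-7 disconnects 4 from 7 — these are bridges.
In total 6 edges are bridges.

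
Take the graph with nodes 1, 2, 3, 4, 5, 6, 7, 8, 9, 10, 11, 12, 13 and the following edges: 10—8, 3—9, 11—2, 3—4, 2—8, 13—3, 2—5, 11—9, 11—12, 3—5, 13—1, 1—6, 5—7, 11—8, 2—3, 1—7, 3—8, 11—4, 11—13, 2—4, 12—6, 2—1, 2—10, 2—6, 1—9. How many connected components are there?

Starting from 1 we can reach 1, 2, 3, 4, 5, 6, 7, 8, 9, 10, 11, 12, 13. That is one component of size 13.
Total: 1 component.

1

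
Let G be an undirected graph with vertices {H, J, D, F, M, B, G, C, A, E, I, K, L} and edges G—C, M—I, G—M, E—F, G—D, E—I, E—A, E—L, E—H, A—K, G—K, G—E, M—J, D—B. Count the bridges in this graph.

7

The edges on the cycle G-E-A-K-G are not bridges since each lies on that cycle.
But removing E—L disconnects E from L; removing G—C disconnects G from C; removing E—H disconnects E from H; removing G—D disconnects G from D — these are bridges.
In total 7 edges are bridges.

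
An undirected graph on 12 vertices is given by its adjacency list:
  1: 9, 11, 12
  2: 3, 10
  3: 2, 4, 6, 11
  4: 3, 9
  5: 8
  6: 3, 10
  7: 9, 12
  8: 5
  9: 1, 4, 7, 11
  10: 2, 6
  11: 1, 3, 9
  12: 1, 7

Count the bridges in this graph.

The edges on the cycle 11-1-12-7-9-11 are not bridges since each lies on that cycle.
But removing 5-8 disconnects 5 from 8 — this is a bridge.

1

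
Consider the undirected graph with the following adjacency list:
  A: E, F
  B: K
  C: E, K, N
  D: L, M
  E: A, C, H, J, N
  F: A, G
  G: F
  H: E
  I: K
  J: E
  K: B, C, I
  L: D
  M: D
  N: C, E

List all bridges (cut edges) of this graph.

A-E, A-F, B-K, C-K, D-L, D-M, E-H, E-J, F-G, I-K

The edges on the cycle N-C-E-N are not bridges since each lies on that cycle.
But removing H-E disconnects H from E; removing E-J disconnects E from J; removing M-D disconnects M from D; removing A-F disconnects A from F — these are bridges.
In total 10 edges are bridges.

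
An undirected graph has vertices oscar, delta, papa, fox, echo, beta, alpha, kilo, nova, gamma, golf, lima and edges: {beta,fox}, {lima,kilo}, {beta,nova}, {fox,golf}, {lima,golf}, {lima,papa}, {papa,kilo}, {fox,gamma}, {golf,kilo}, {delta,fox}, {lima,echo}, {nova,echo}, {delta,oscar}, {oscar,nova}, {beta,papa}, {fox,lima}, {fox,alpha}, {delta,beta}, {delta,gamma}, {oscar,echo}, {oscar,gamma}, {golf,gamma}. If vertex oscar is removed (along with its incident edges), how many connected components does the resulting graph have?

1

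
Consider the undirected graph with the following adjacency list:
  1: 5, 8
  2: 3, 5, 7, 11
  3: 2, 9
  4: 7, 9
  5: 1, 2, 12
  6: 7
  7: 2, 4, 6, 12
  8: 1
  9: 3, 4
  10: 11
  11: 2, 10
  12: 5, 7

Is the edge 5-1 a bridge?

Removing 5-1 leaves no path between 5 and 1: the component count goes from 1 to 2. So it is a bridge.

Yes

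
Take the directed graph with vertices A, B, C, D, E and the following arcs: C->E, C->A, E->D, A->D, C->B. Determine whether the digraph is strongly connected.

No

There is no directed path from A to C, so the graph is not strongly connected.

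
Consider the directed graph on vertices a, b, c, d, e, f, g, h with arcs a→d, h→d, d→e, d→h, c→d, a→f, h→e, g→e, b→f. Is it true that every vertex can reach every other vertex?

There is no directed path from g to b, so the graph is not strongly connected.

No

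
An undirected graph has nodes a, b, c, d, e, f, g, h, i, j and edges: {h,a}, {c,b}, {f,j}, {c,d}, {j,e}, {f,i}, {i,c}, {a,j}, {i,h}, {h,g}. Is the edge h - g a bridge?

Removing h - g leaves no path between h and g: the component count goes from 1 to 2. So it is a bridge.

Yes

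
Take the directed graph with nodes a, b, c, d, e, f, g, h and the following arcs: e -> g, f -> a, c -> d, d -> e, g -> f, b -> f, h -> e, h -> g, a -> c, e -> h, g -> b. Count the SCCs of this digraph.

{a, b, c, d, e, f, g, h} are all mutually reachable — one SCC of size 8.
That gives 1 strongly connected component.

1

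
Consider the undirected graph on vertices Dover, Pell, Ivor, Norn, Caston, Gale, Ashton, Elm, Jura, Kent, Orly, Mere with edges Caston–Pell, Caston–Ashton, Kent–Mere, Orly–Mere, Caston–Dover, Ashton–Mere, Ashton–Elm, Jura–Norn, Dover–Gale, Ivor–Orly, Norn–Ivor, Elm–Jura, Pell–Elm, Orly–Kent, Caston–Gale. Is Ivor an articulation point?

No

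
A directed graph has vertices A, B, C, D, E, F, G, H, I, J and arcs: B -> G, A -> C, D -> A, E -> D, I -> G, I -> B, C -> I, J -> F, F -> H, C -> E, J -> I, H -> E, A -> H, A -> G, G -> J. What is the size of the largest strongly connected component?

10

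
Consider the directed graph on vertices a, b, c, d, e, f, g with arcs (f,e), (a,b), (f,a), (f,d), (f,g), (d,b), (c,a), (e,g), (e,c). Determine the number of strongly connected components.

{c} is an SCC by itself.
{e} is an SCC by itself.
{d} is an SCC by itself.
{a} is an SCC by itself.
{f} is an SCC by itself.
(and 2 more singleton SCCs)
That gives 7 strongly connected components.

7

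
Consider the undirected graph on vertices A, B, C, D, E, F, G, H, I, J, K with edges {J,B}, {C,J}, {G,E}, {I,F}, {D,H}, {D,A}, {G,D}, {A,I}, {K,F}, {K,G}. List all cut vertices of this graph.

D, G, J

Removing D increases the component count from 2 to 3, so D is a cut vertex.
Removing G increases the component count from 2 to 3, so G is a cut vertex.
Removing J increases the component count from 2 to 3, so J is a cut vertex.
By contrast removing E leaves 2 components; it is not a cut vertex. No other vertex is a cut vertex either.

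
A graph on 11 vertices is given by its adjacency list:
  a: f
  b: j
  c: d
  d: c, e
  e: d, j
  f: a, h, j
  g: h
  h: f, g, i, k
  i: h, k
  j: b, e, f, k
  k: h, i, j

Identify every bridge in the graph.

a-f, b-j, c-d, d-e, e-j, g-h

The edges on the cycle k-j-f-h-i-k are not bridges since each lies on that cycle.
But removing j-e disconnects j from e; removing b-j disconnects b from j; removing d-c disconnects d from c; removing e-d disconnects e from d — these are bridges.
In total 6 edges are bridges.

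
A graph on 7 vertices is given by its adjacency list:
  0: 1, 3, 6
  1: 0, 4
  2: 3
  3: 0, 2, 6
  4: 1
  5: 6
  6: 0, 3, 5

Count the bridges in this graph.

4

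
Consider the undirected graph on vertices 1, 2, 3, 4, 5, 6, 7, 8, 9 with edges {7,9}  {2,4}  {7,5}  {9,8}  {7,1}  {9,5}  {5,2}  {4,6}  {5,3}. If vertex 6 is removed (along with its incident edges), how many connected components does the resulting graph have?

With 6 gone, the remaining components are: {1, 2, 3, 4, 5, 7, 8, 9}.
That is 1 component.

1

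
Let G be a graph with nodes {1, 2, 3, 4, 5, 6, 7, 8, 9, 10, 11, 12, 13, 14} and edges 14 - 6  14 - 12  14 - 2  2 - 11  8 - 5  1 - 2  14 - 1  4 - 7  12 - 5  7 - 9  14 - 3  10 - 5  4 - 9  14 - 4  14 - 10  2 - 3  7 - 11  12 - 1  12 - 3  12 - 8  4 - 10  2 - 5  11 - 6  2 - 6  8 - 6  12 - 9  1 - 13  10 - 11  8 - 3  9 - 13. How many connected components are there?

1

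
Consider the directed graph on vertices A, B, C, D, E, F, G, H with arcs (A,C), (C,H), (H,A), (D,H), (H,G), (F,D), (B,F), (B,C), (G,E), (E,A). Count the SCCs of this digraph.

4

{A, C, E, G, H} are all mutually reachable — one SCC of size 5.
{D} is an SCC by itself.
{F} is an SCC by itself.
{B} is an SCC by itself.
That gives 4 strongly connected components.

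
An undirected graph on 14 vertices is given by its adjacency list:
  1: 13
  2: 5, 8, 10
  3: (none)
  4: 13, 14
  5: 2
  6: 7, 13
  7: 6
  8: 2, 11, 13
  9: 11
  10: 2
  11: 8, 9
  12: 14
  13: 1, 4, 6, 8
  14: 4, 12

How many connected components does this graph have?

2

3 is isolated — a component by itself.
Starting from 1 we can reach 1, 2, 4, 5, 6, 7, 8, 9, 10, 11, 12, 13, 14. That is one component of size 13.
Total: 2 components.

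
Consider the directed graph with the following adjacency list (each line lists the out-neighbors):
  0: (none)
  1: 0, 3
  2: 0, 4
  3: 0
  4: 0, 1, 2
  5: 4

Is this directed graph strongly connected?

There is no directed path from 4 to 5, so the graph is not strongly connected.

No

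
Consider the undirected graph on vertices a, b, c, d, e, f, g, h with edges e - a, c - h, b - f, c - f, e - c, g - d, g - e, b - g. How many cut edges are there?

The edges on the cycle b-g-e-c-f-b are not bridges since each lies on that cycle.
But removing g - d disconnects g from d; removing e - a disconnects e from a; removing c - h disconnects c from h — these are bridges.
That makes 3 bridges.

3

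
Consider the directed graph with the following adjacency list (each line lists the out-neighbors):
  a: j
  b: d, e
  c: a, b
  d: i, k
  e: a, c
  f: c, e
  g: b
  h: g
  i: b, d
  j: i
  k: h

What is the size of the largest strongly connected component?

{a, b, c, d, e, g, h, i, j, k} are all mutually reachable — one SCC of size 10.
{f} is an SCC by itself.
The largest has 10 vertices.

10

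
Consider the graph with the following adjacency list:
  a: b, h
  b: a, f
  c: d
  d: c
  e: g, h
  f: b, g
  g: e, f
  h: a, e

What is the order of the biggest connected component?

Starting from c we can reach c, d. That is one component of size 2.
Starting from a we can reach a, b, e, f, g, h. That is one component of size 6.
The largest has 6 vertices.

6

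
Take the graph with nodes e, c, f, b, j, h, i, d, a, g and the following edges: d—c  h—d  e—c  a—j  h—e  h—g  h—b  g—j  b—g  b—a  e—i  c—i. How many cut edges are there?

0

The edges on the cycle h-b-a-j-g-h are not bridges since each lies on that cycle.
Every edge lies on some cycle, so there are no bridges.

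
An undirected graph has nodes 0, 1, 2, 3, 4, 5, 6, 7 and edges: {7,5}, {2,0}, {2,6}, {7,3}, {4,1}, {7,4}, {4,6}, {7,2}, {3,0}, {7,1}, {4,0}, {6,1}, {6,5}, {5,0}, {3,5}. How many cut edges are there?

The edges on the cycle 7-2-6-4-7 are not bridges since each lies on that cycle.
Every edge lies on some cycle, so there are no bridges.

0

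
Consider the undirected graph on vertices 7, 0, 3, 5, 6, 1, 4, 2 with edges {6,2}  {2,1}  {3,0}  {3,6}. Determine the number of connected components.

7 is isolated — a component by itself.
5 is isolated — a component by itself.
4 is isolated — a component by itself.
Starting from 0 we can reach 0, 1, 2, 3, 6. That is one component of size 5.
Total: 4 components.

4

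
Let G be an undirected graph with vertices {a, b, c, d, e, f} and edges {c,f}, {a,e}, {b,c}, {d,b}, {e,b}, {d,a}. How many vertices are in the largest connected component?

6

Starting from a we can reach a, b, c, d, e, f. That is one component of size 6.
The largest has 6 vertices.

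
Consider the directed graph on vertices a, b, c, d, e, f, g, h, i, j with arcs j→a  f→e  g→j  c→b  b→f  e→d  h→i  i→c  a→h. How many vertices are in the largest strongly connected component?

1

{f} is an SCC by itself.
{d} is an SCC by itself.
{c} is an SCC by itself.
{g} is an SCC by itself.
{j} is an SCC by itself.
(and 5 more singleton SCCs)
The largest has 1 vertex.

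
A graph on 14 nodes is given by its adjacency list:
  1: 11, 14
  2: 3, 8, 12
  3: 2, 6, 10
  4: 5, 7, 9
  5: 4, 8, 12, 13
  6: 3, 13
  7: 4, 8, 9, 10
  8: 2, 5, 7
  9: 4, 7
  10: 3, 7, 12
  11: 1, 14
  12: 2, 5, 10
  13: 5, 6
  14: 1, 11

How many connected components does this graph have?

Starting from 1 we can reach 1, 11, 14. That is one component of size 3.
Starting from 2 we can reach 2, 3, 4, 5, 6, 7, 8, 9, 10, 12, 13. That is one component of size 11.
Total: 2 components.

2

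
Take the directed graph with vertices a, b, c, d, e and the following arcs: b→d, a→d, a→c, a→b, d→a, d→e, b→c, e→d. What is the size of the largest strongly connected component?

4

{a, b, d, e} are all mutually reachable — one SCC of size 4.
{c} is an SCC by itself.
The largest has 4 vertices.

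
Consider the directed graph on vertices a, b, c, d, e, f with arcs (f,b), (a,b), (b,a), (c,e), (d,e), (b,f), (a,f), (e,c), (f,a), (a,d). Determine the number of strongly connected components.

3

{a, b, f} are all mutually reachable — one SCC of size 3.
{c, e} are all mutually reachable — one SCC of size 2.
{d} is an SCC by itself.
That gives 3 strongly connected components.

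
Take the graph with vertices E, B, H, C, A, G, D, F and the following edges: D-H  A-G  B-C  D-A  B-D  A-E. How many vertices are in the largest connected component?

F is isolated — a component by itself.
Starting from A we can reach A, B, C, D, E, G, H. That is one component of size 7.
The largest has 7 vertices.

7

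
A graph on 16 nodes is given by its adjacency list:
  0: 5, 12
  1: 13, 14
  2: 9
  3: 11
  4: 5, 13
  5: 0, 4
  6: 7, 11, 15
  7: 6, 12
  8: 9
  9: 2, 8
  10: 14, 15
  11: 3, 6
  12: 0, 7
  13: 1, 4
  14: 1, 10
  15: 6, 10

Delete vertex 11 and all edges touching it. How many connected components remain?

With 11 gone, the remaining components are: {3}; {2, 8, 9}; {0, 1, 4, 5, 6, 7, 10, 12, 13, 14, 15}.
That is 3 components.

3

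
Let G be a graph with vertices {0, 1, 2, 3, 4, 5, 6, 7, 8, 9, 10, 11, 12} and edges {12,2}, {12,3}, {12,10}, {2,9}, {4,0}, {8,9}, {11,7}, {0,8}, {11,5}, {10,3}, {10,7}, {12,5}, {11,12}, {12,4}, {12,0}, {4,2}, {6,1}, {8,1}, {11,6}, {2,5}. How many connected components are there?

Starting from 0 we can reach 0, 1, 2, 3, 4, 5, 6, 7, 8, 9, 10, 11, 12. That is one component of size 13.
Total: 1 component.

1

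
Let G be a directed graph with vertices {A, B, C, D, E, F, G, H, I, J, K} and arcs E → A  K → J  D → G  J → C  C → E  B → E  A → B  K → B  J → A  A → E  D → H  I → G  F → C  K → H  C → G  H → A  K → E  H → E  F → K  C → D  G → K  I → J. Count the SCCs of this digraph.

{C, D, G, J, K} are all mutually reachable — one SCC of size 5.
{A, B, E} are all mutually reachable — one SCC of size 3.
{I} is an SCC by itself.
{F} is an SCC by itself.
{H} is an SCC by itself.
That gives 5 strongly connected components.

5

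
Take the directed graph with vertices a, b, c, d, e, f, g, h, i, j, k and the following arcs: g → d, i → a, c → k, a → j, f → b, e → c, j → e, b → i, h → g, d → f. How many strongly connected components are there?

11

{b} is an SCC by itself.
{i} is an SCC by itself.
{k} is an SCC by itself.
{c} is an SCC by itself.
{a} is an SCC by itself.
(and 6 more singleton SCCs)
That gives 11 strongly connected components.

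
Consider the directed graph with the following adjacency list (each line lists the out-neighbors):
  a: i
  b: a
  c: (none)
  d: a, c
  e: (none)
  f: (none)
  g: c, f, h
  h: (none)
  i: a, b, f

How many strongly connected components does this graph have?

{a, b, i} are all mutually reachable — one SCC of size 3.
{e} is an SCC by itself.
{c} is an SCC by itself.
{h} is an SCC by itself.
{d} is an SCC by itself.
(and 2 more singleton SCCs)
That gives 7 strongly connected components.

7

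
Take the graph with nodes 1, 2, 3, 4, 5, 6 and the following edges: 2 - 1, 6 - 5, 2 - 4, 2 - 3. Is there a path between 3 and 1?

Yes

From 3 we can reach 1, 2, 3, 4, which includes 1.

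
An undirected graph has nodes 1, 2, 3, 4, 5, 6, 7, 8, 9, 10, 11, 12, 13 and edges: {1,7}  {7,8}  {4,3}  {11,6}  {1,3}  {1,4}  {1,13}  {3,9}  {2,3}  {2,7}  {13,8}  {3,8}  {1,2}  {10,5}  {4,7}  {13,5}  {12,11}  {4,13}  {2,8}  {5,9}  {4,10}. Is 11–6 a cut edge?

Removing 11–6 leaves no path between 11 and 6: the component count goes from 2 to 3. So it is a bridge.

Yes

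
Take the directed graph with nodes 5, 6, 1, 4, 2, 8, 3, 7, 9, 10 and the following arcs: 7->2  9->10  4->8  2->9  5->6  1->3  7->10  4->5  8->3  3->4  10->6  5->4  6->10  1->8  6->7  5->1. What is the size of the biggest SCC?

5

{1, 3, 4, 5, 8} are all mutually reachable — one SCC of size 5.
{2, 6, 7, 9, 10} are all mutually reachable — one SCC of size 5.
The largest has 5 vertices.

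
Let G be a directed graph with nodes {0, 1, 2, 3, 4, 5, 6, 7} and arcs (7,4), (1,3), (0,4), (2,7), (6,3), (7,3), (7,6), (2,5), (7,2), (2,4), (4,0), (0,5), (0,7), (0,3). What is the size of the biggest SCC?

4

{0, 2, 4, 7} are all mutually reachable — one SCC of size 4.
{5} is an SCC by itself.
{6} is an SCC by itself.
{1} is an SCC by itself.
{3} is an SCC by itself.
The largest has 4 vertices.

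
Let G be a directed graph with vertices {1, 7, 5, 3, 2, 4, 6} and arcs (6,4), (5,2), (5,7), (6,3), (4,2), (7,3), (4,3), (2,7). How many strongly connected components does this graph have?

7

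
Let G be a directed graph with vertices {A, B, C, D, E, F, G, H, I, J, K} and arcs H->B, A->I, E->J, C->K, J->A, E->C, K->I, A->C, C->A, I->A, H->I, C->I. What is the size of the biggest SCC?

4

{A, C, I, K} are all mutually reachable — one SCC of size 4.
{B} is an SCC by itself.
{G} is an SCC by itself.
{F} is an SCC by itself.
{J} is an SCC by itself.
(and 3 more singleton SCCs)
The largest has 4 vertices.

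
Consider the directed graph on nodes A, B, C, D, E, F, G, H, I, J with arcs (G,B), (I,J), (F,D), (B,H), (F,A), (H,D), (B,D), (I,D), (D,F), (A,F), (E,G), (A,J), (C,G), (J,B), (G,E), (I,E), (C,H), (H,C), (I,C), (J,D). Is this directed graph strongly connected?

There is no directed path from A to I, so the graph is not strongly connected.

No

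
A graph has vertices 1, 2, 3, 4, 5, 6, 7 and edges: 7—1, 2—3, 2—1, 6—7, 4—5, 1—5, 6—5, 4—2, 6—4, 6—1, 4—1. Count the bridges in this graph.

1

The edges on the cycle 6-7-1-6 are not bridges since each lies on that cycle.
But removing 3—2 disconnects 3 from 2 — this is a bridge.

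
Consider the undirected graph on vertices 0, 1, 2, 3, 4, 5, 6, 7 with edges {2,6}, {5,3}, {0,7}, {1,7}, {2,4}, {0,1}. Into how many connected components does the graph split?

Starting from 3 we can reach 3, 5. That is one component of size 2.
Starting from 0 we can reach 0, 1, 7. That is one component of size 3.
Starting from 2 we can reach 2, 4, 6. That is one component of size 3.
Total: 3 components.

3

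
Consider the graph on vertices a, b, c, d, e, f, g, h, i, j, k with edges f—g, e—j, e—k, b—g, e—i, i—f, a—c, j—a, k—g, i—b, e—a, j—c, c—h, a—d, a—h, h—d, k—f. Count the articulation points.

1

Removing e increases the component count from 1 to 2, so e is a cut vertex.
By contrast removing k leaves 1 component; it is not a cut vertex. No other vertex is a cut vertex either.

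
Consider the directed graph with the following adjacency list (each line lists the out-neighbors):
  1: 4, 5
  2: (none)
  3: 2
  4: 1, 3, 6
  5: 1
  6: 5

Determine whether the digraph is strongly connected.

No

There is no directed path from 2 to 3, so the graph is not strongly connected.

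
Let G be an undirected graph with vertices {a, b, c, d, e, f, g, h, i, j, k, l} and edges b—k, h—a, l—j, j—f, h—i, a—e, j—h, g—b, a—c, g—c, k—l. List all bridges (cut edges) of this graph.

The edges on the cycle g-b-k-l-j-h-a-c-g are not bridges since each lies on that cycle.
But removing e—a disconnects e from a; removing i—h disconnects i from h; removing f—j disconnects f from j — these are bridges.

a-e, f-j, h-i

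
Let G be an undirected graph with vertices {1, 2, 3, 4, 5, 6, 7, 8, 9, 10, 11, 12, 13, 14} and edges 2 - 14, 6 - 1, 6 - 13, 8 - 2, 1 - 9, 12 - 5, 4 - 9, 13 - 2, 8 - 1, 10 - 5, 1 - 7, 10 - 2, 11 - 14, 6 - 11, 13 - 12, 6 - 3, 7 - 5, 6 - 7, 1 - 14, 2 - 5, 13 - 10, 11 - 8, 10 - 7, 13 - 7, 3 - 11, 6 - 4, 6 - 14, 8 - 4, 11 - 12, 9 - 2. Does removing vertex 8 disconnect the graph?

Deleting 8 leaves 1 component (was 1) (its neighbors 1, 2, 4, 11 remain connected to each other), so 8 is not a cut vertex.

No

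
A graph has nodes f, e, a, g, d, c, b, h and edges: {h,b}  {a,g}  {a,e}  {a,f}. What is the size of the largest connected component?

4

c is isolated — a component by itself.
d is isolated — a component by itself.
Starting from b we can reach b, h. That is one component of size 2.
Starting from a we can reach a, e, f, g. That is one component of size 4.
The largest has 4 vertices.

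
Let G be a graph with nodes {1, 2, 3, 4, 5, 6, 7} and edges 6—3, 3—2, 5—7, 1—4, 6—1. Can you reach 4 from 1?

Yes

From 1 we can reach 1, 2, 3, 4, 6, which includes 4.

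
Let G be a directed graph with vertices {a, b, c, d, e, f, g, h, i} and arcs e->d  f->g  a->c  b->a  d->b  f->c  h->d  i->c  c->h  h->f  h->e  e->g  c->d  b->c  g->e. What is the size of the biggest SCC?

8

{a, b, c, d, e, f, g, h} are all mutually reachable — one SCC of size 8.
{i} is an SCC by itself.
The largest has 8 vertices.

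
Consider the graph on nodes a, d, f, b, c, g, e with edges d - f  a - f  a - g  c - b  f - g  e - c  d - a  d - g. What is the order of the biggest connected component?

4

Starting from b we can reach b, c, e. That is one component of size 3.
Starting from a we can reach a, d, f, g. That is one component of size 4.
The largest has 4 vertices.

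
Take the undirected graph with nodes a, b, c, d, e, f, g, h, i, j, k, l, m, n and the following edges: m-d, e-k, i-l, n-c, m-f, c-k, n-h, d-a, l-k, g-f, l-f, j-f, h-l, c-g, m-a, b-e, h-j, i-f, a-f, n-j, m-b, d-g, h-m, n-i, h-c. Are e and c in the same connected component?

Yes

From e we can reach a, b, c, d, e, f, g, h, i, j, k, l, m, n, which includes c.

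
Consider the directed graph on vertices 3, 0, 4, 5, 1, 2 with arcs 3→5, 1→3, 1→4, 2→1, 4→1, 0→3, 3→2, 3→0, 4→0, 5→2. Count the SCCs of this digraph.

1

{0, 1, 2, 3, 4, 5} are all mutually reachable — one SCC of size 6.
That gives 1 strongly connected component.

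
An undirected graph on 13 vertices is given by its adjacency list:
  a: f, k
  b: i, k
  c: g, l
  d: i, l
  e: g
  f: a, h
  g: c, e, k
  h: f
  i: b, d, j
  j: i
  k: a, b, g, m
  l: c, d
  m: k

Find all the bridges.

The edges on the cycle d-i-b-k-g-c-l-d are not bridges since each lies on that cycle.
But removing a-k disconnects a from k; removing f-h disconnects f from h; removing m-k disconnects m from k; removing a-f disconnects a from f — these are bridges.
In total 6 edges are bridges.

a-f, a-k, e-g, f-h, i-j, k-m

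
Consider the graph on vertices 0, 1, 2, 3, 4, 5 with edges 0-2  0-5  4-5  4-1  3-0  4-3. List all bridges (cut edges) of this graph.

0-2, 1-4

The edges on the cycle 4-3-0-5-4 are not bridges since each lies on that cycle.
But removing 0-2 disconnects 0 from 2; removing 4-1 disconnects 4 from 1 — these are bridges.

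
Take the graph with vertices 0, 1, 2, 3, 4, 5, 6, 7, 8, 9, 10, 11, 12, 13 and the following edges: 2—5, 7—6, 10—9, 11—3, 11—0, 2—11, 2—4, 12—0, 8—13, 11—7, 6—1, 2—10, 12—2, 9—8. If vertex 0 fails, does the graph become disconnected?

No

Deleting 0 leaves 1 component (was 1) (its neighbors 11, 12 remain connected to each other), so 0 is not a cut vertex.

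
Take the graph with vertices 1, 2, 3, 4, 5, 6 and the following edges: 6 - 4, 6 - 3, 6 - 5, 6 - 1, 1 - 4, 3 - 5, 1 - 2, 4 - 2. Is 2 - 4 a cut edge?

No

After removing 2 - 4, the path 2-1-4 still connects them, so the edge is not a bridge.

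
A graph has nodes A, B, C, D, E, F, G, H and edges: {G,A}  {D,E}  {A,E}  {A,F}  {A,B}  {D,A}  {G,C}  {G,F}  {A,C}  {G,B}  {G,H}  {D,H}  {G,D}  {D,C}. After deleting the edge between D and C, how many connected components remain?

1

D and C are still connected via D-G-C, so the component count stays at 1.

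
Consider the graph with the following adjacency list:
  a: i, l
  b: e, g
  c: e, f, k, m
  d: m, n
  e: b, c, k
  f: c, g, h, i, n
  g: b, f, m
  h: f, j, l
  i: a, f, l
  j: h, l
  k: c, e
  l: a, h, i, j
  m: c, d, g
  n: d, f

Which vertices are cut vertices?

Removing f increases the component count from 1 to 2, so f is a cut vertex.
By contrast removing g leaves 1 component; it is not a cut vertex. No other vertex is a cut vertex either.

f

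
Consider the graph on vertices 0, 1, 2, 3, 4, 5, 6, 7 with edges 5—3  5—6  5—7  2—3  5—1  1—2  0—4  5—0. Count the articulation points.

2

Removing 0 increases the component count from 1 to 2, so 0 is a cut vertex.
Removing 5 increases the component count from 1 to 4, so 5 is a cut vertex.
By contrast removing 2 leaves 1 component; it is not a cut vertex. No other vertex is a cut vertex either.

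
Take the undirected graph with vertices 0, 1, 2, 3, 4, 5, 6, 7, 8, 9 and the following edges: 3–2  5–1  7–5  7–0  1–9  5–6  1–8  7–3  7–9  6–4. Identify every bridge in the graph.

The edges on the cycle 7-5-1-9-7 are not bridges since each lies on that cycle.
But removing 5–6 disconnects 5 from 6; removing 6–4 disconnects 6 from 4; removing 7–0 disconnects 7 from 0; removing 2–3 disconnects 2 from 3 — these are bridges.
In total 6 edges are bridges.

0-7, 1-8, 2-3, 3-7, 4-6, 5-6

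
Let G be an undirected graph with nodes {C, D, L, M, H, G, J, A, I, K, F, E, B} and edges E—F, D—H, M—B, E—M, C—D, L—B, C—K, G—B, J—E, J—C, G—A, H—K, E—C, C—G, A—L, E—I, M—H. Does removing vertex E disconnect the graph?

Yes

Deleting E raises the number of components from 1 to 3, so E is a cut vertex.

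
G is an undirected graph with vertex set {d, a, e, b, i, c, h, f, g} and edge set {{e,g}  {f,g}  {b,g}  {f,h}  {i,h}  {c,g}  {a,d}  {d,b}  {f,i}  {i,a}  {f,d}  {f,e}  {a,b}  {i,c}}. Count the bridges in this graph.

0

The edges on the cycle i-a-d-b-g-c-i are not bridges since each lies on that cycle.
Every edge lies on some cycle, so there are no bridges.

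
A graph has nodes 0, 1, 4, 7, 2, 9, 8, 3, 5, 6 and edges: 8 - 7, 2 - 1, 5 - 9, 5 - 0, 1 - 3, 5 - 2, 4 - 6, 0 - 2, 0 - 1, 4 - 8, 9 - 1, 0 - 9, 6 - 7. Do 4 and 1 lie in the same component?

No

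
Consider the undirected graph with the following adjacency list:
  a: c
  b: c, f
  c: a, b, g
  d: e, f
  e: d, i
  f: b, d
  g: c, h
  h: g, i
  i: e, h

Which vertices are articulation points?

c

Removing c increases the component count from 1 to 2, so c is a cut vertex.
By contrast removing f leaves 1 component; it is not a cut vertex. No other vertex is a cut vertex either.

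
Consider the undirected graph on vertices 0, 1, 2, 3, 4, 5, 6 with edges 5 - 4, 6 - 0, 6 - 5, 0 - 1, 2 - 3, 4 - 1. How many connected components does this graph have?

Starting from 2 we can reach 2, 3. That is one component of size 2.
Starting from 0 we can reach 0, 1, 4, 5, 6. That is one component of size 5.
Total: 2 components.

2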